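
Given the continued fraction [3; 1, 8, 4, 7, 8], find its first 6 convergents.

Using the convergent recurrence p_i = a_i*p_{i-1} + p_{i-2}, q_i = a_i*q_{i-1} + q_{i-2} with p_{-2}=0, p_{-1}=1, q_{-2}=1, q_{-1}=0:
  i=0: a_0=3, p_0 = 3*1 + 0 = 3, q_0 = 3*0 + 1 = 1.
  i=1: a_1=1, p_1 = 1*3 + 1 = 4, q_1 = 1*1 + 0 = 1.
  i=2: a_2=8, p_2 = 8*4 + 3 = 35, q_2 = 8*1 + 1 = 9.
  i=3: a_3=4, p_3 = 4*35 + 4 = 144, q_3 = 4*9 + 1 = 37.
  i=4: a_4=7, p_4 = 7*144 + 35 = 1043, q_4 = 7*37 + 9 = 268.
  i=5: a_5=8, p_5 = 8*1043 + 144 = 8488, q_5 = 8*268 + 37 = 2181.

3/1, 4/1, 35/9, 144/37, 1043/268, 8488/2181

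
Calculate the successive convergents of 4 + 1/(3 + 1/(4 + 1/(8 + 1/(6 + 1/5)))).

Using the convergent recurrence p_i = a_i*p_{i-1} + p_{i-2}, q_i = a_i*q_{i-1} + q_{i-2} with p_{-2}=0, p_{-1}=1, q_{-2}=1, q_{-1}=0:
  i=0: a_0=4, p_0 = 4*1 + 0 = 4, q_0 = 4*0 + 1 = 1.
  i=1: a_1=3, p_1 = 3*4 + 1 = 13, q_1 = 3*1 + 0 = 3.
  i=2: a_2=4, p_2 = 4*13 + 4 = 56, q_2 = 4*3 + 1 = 13.
  i=3: a_3=8, p_3 = 8*56 + 13 = 461, q_3 = 8*13 + 3 = 107.
  i=4: a_4=6, p_4 = 6*461 + 56 = 2822, q_4 = 6*107 + 13 = 655.
  i=5: a_5=5, p_5 = 5*2822 + 461 = 14571, q_5 = 5*655 + 107 = 3382.

4/1, 13/3, 56/13, 461/107, 2822/655, 14571/3382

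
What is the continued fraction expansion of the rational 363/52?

[6; 1, 51]

Run the Euclidean algorithm on 363 and 52; the successive quotients are the partial quotients a_0, a_1, ... (each step inverts the fractional part left over by the previous one):
  363 = 6*52 + 51, so a_0 = 6.
  52 = 1*51 + 1, so a_1 = 1.
  51 = 51*1 + 0, so a_2 = 51.
The remainder reaches 0 after 3 divisions, so the expansion has 3 partial quotients, read off in order.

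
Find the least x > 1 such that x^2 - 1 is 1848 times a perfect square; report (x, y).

First expand sqrt(1848) as a continued fraction. With x_i = (sqrt(1848) + m_i)/d_i and (m_0, d_0) = (0, 1): a_0 = floor(sqrt(1848)) = 42, since 42^2 = 1764 <= 1848 < 1849 = 43^2.
Iterate m_{i+1} = d_i*a_i - m_i, d_{i+1} = (1848 - m_{i+1}^2)/d_i, a_{i+1} = floor((a_0 + m_{i+1})/d_{i+1}):
  m_1 = 1*42 - 0 = 42, d_1 = (1848 - 42^2)/1 = 84/1 = 84, a_1 = floor((42 + 42)/84) = 1.
  m_2 = 84*1 - 42 = 42, d_2 = (1848 - 42^2)/84 = 84/84 = 1, a_2 = floor((42 + 42)/1) = 84.
  m_3 = 1*84 - 42 = 42, d_3 = (1848 - 42^2)/1 = 84/1 = 84: (m_3, d_3) = (m_1, d_1) = (42, 84), so from here the quotients repeat a_1, a_2; the period length is 2.
So sqrt(1848) = [42; (1, 84)] with period length k = 2.
k is even, so the fundamental solution of x^2 - 1848y^2 = 1 is (p_{k-1}, q_{k-1}) = (p_1, q_1); compute convergents through index 1.
Convergents (p_i = a_i*p_{i-1} + p_{i-2}, q_i = a_i*q_{i-1} + q_{i-2} with p_{-2}=0, p_{-1}=1, q_{-2}=1, q_{-1}=0):
  i=0: a_0=42, p_0 = 42*1 + 0 = 42, q_0 = 42*0 + 1 = 1.
  i=1: a_1=1, p_1 = 1*42 + 1 = 43, q_1 = 1*1 + 0 = 1.
Check: 43^2 - 1848*1^2 = 1849 - 1848 = 1, so (x, y) = (43, 1) solves the equation, and by the theorem it is the least positive solution.

(x, y) = (43, 1)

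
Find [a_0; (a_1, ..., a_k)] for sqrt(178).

[13; (2, 1, 12, 1, 2, 26)]

Write x_i = (sqrt(178) + m_i)/d_i with (m_0, d_0) = (0, 1). a_0 = floor(sqrt(178)) = 13, since 13^2 = 169 <= 178 < 196 = 14^2.
Iterate m_{i+1} = d_i*a_i - m_i, d_{i+1} = (178 - m_{i+1}^2)/d_i, a_{i+1} = floor((a_0 + m_{i+1})/d_{i+1}):
  m_1 = 1*13 - 0 = 13, d_1 = (178 - 13^2)/1 = 9/1 = 9, a_1 = floor((13 + 13)/9) = 2.
  m_2 = 9*2 - 13 = 5, d_2 = (178 - 5^2)/9 = 153/9 = 17, a_2 = floor((13 + 5)/17) = 1.
  m_3 = 17*1 - 5 = 12, d_3 = (178 - 12^2)/17 = 34/17 = 2, a_3 = floor((13 + 12)/2) = 12.
  m_4 = 2*12 - 12 = 12, d_4 = (178 - 12^2)/2 = 34/2 = 17, a_4 = floor((13 + 12)/17) = 1.
  m_5 = 17*1 - 12 = 5, d_5 = (178 - 5^2)/17 = 153/17 = 9, a_5 = floor((13 + 5)/9) = 2.
  m_6 = 9*2 - 5 = 13, d_6 = (178 - 13^2)/9 = 9/9 = 1, a_6 = floor((13 + 13)/1) = 26.
  m_7 = 1*26 - 13 = 13, d_7 = (178 - 13^2)/1 = 9/1 = 9: (m_7, d_7) = (m_1, d_1) = (13, 9), so from here the quotients repeat a_1, ..., a_6; the period length is 6.
Hence the expansion of sqrt(178) is a_0 = 13 followed by the repeating block 2, 1, 12, 1, 2, 26 (period 6).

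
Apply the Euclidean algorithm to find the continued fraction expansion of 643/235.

Run the Euclidean algorithm on 643 and 235; the successive quotients are the partial quotients a_0, a_1, ... (each step inverts the fractional part left over by the previous one):
  643 = 2*235 + 173, so a_0 = 2.
  235 = 1*173 + 62, so a_1 = 1.
  173 = 2*62 + 49, so a_2 = 2.
  62 = 1*49 + 13, so a_3 = 1.
  49 = 3*13 + 10, so a_4 = 3.
  13 = 1*10 + 3, so a_5 = 1.
  10 = 3*3 + 1, so a_6 = 3.
  3 = 3*1 + 0, so a_7 = 3.
The remainder reaches 0 after 8 divisions, so the expansion has 8 partial quotients, read off in order.

[2; 1, 2, 1, 3, 1, 3, 3]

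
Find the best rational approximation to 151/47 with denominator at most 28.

Expand x = 151/47 as a continued fraction with the Euclidean algorithm:
  151 = 3*47 + 10, so a_0 = 3.
  47 = 4*10 + 7, so a_1 = 4.
  10 = 1*7 + 3, so a_2 = 1.
  7 = 2*3 + 1, so a_3 = 2.
  3 = 3*1 + 0, so a_4 = 3.
so x = [3; 4, 1, 2, 3].
Convergents (p_i = a_i*p_{i-1} + p_{i-2}, q_i = a_i*q_{i-1} + q_{i-2} with p_{-2}=0, p_{-1}=1, q_{-2}=1, q_{-1}=0), until the denominator exceeds 28:
  i=0: a_0=3, p_0 = 3*1 + 0 = 3, q_0 = 3*0 + 1 = 1.
  i=1: a_1=4, p_1 = 4*3 + 1 = 13, q_1 = 4*1 + 0 = 4.
  i=2: a_2=1, p_2 = 1*13 + 3 = 16, q_2 = 1*4 + 1 = 5.
  i=3: a_3=2, p_3 = 2*16 + 13 = 45, q_3 = 2*5 + 4 = 14.
  i=4: a_4=3, p_4 = 3*45 + 16 = 151, q_4 = 3*14 + 5 = 47.
q_4 = 47 > 28, so the last convergent with denominator <= 28 is p_3/q_3 = 45/14.
The closest fraction with denominator <= 28 is either p_3/q_3 or the intermediate fraction (k*p_3 + p_2)/(k*q_3 + q_2) with the largest k >= 1 whose denominator stays <= 28; these approach x as k grows, and every other convergent or intermediate fraction in range is farther away.
Largest k: floor((28 - q_2)/q_3) = floor((28 - 5)/14) = 1.
That gives (1*45 + 16)/(1*14 + 5) = 61/19.
Compare the errors: |x - 45/14| = |151*14 - 45*47|/(47*14) = 1/658, and |x - 61/19| = |151*19 - 61*47|/(47*19) = 2/893.
Cross-multiplying, 1*893 = 893 < 1316 = 2*658, so 1/658 is smaller: the convergent 45/14 is closer to x than 61/19.

45/14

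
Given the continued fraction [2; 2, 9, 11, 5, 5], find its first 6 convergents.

2/1, 5/2, 47/19, 522/211, 2657/1074, 13807/5581

Using the convergent recurrence p_i = a_i*p_{i-1} + p_{i-2}, q_i = a_i*q_{i-1} + q_{i-2} with p_{-2}=0, p_{-1}=1, q_{-2}=1, q_{-1}=0:
  i=0: a_0=2, p_0 = 2*1 + 0 = 2, q_0 = 2*0 + 1 = 1.
  i=1: a_1=2, p_1 = 2*2 + 1 = 5, q_1 = 2*1 + 0 = 2.
  i=2: a_2=9, p_2 = 9*5 + 2 = 47, q_2 = 9*2 + 1 = 19.
  i=3: a_3=11, p_3 = 11*47 + 5 = 522, q_3 = 11*19 + 2 = 211.
  i=4: a_4=5, p_4 = 5*522 + 47 = 2657, q_4 = 5*211 + 19 = 1074.
  i=5: a_5=5, p_5 = 5*2657 + 522 = 13807, q_5 = 5*1074 + 211 = 5581.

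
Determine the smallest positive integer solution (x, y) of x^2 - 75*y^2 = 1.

(x, y) = (26, 3)

First expand sqrt(75) as a continued fraction. With x_i = (sqrt(75) + m_i)/d_i and (m_0, d_0) = (0, 1): a_0 = floor(sqrt(75)) = 8, since 8^2 = 64 <= 75 < 81 = 9^2.
Iterate m_{i+1} = d_i*a_i - m_i, d_{i+1} = (75 - m_{i+1}^2)/d_i, a_{i+1} = floor((a_0 + m_{i+1})/d_{i+1}):
  m_1 = 1*8 - 0 = 8, d_1 = (75 - 8^2)/1 = 11/1 = 11, a_1 = floor((8 + 8)/11) = 1.
  m_2 = 11*1 - 8 = 3, d_2 = (75 - 3^2)/11 = 66/11 = 6, a_2 = floor((8 + 3)/6) = 1.
  m_3 = 6*1 - 3 = 3, d_3 = (75 - 3^2)/6 = 66/6 = 11, a_3 = floor((8 + 3)/11) = 1.
  m_4 = 11*1 - 3 = 8, d_4 = (75 - 8^2)/11 = 11/11 = 1, a_4 = floor((8 + 8)/1) = 16.
  m_5 = 1*16 - 8 = 8, d_5 = (75 - 8^2)/1 = 11/1 = 11: (m_5, d_5) = (m_1, d_1) = (8, 11), so from here the quotients repeat a_1, ..., a_4; the period length is 4.
So sqrt(75) = [8; (1, 1, 1, 16)] with period length k = 4.
k is even, so the fundamental solution of x^2 - 75y^2 = 1 is (p_{k-1}, q_{k-1}) = (p_3, q_3); compute convergents through index 3.
Convergents (p_i = a_i*p_{i-1} + p_{i-2}, q_i = a_i*q_{i-1} + q_{i-2} with p_{-2}=0, p_{-1}=1, q_{-2}=1, q_{-1}=0):
  i=0: a_0=8, p_0 = 8*1 + 0 = 8, q_0 = 8*0 + 1 = 1.
  i=1: a_1=1, p_1 = 1*8 + 1 = 9, q_1 = 1*1 + 0 = 1.
  i=2: a_2=1, p_2 = 1*9 + 8 = 17, q_2 = 1*1 + 1 = 2.
  i=3: a_3=1, p_3 = 1*17 + 9 = 26, q_3 = 1*2 + 1 = 3.
Check: 26^2 - 75*3^2 = 676 - 675 = 1, so (x, y) = (26, 3) solves the equation, and by the theorem it is the least positive solution.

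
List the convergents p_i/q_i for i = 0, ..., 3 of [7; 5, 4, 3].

7/1, 36/5, 151/21, 489/68

Using the convergent recurrence p_i = a_i*p_{i-1} + p_{i-2}, q_i = a_i*q_{i-1} + q_{i-2} with p_{-2}=0, p_{-1}=1, q_{-2}=1, q_{-1}=0:
  i=0: a_0=7, p_0 = 7*1 + 0 = 7, q_0 = 7*0 + 1 = 1.
  i=1: a_1=5, p_1 = 5*7 + 1 = 36, q_1 = 5*1 + 0 = 5.
  i=2: a_2=4, p_2 = 4*36 + 7 = 151, q_2 = 4*5 + 1 = 21.
  i=3: a_3=3, p_3 = 3*151 + 36 = 489, q_3 = 3*21 + 5 = 68.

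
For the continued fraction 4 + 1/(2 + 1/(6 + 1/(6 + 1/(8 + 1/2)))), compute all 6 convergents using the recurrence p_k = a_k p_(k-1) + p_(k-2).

4/1, 9/2, 58/13, 357/80, 2914/653, 6185/1386

Using the convergent recurrence p_i = a_i*p_{i-1} + p_{i-2}, q_i = a_i*q_{i-1} + q_{i-2} with p_{-2}=0, p_{-1}=1, q_{-2}=1, q_{-1}=0:
  i=0: a_0=4, p_0 = 4*1 + 0 = 4, q_0 = 4*0 + 1 = 1.
  i=1: a_1=2, p_1 = 2*4 + 1 = 9, q_1 = 2*1 + 0 = 2.
  i=2: a_2=6, p_2 = 6*9 + 4 = 58, q_2 = 6*2 + 1 = 13.
  i=3: a_3=6, p_3 = 6*58 + 9 = 357, q_3 = 6*13 + 2 = 80.
  i=4: a_4=8, p_4 = 8*357 + 58 = 2914, q_4 = 8*80 + 13 = 653.
  i=5: a_5=2, p_5 = 2*2914 + 357 = 6185, q_5 = 2*653 + 80 = 1386.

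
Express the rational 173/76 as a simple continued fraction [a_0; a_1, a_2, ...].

[2; 3, 1, 1, 1, 1, 1, 2]

Run the Euclidean algorithm on 173 and 76; the successive quotients are the partial quotients a_0, a_1, ... (each step inverts the fractional part left over by the previous one):
  173 = 2*76 + 21, so a_0 = 2.
  76 = 3*21 + 13, so a_1 = 3.
  21 = 1*13 + 8, so a_2 = 1.
  13 = 1*8 + 5, so a_3 = 1.
  8 = 1*5 + 3, so a_4 = 1.
  5 = 1*3 + 2, so a_5 = 1.
  3 = 1*2 + 1, so a_6 = 1.
  2 = 2*1 + 0, so a_7 = 2.
The remainder reaches 0 after 8 divisions, so the expansion has 8 partial quotients, read off in order.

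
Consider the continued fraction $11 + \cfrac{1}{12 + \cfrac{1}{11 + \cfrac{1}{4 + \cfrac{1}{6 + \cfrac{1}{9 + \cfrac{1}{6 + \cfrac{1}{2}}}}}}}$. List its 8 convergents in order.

11/1, 133/12, 1474/133, 6029/544, 37648/3397, 344861/31117, 2106814/190099, 4558489/411315

Using the convergent recurrence p_i = a_i*p_{i-1} + p_{i-2}, q_i = a_i*q_{i-1} + q_{i-2} with p_{-2}=0, p_{-1}=1, q_{-2}=1, q_{-1}=0:
  i=0: a_0=11, p_0 = 11*1 + 0 = 11, q_0 = 11*0 + 1 = 1.
  i=1: a_1=12, p_1 = 12*11 + 1 = 133, q_1 = 12*1 + 0 = 12.
  i=2: a_2=11, p_2 = 11*133 + 11 = 1474, q_2 = 11*12 + 1 = 133.
  i=3: a_3=4, p_3 = 4*1474 + 133 = 6029, q_3 = 4*133 + 12 = 544.
  i=4: a_4=6, p_4 = 6*6029 + 1474 = 37648, q_4 = 6*544 + 133 = 3397.
  i=5: a_5=9, p_5 = 9*37648 + 6029 = 344861, q_5 = 9*3397 + 544 = 31117.
  i=6: a_6=6, p_6 = 6*344861 + 37648 = 2106814, q_6 = 6*31117 + 3397 = 190099.
  i=7: a_7=2, p_7 = 2*2106814 + 344861 = 4558489, q_7 = 2*190099 + 31117 = 411315.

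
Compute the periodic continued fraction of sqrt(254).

Write x_i = (sqrt(254) + m_i)/d_i with (m_0, d_0) = (0, 1). a_0 = floor(sqrt(254)) = 15, since 15^2 = 225 <= 254 < 256 = 16^2.
Iterate m_{i+1} = d_i*a_i - m_i, d_{i+1} = (254 - m_{i+1}^2)/d_i, a_{i+1} = floor((a_0 + m_{i+1})/d_{i+1}):
  m_1 = 1*15 - 0 = 15, d_1 = (254 - 15^2)/1 = 29/1 = 29, a_1 = floor((15 + 15)/29) = 1.
  m_2 = 29*1 - 15 = 14, d_2 = (254 - 14^2)/29 = 58/29 = 2, a_2 = floor((15 + 14)/2) = 14.
  m_3 = 2*14 - 14 = 14, d_3 = (254 - 14^2)/2 = 58/2 = 29, a_3 = floor((15 + 14)/29) = 1.
  m_4 = 29*1 - 14 = 15, d_4 = (254 - 15^2)/29 = 29/29 = 1, a_4 = floor((15 + 15)/1) = 30.
  m_5 = 1*30 - 15 = 15, d_5 = (254 - 15^2)/1 = 29/1 = 29: (m_5, d_5) = (m_1, d_1) = (15, 29), so from here the quotients repeat a_1, ..., a_4; the period length is 4.
Hence the expansion of sqrt(254) is a_0 = 15 followed by the repeating block 1, 14, 1, 30 (period 4).

[15; (1, 14, 1, 30)]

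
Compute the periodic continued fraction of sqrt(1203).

[34; (1, 2, 5, 1, 33, 1, 5, 2, 1, 68)]

Write x_i = (sqrt(1203) + m_i)/d_i with (m_0, d_0) = (0, 1). a_0 = floor(sqrt(1203)) = 34, since 34^2 = 1156 <= 1203 < 1225 = 35^2.
Iterate m_{i+1} = d_i*a_i - m_i, d_{i+1} = (1203 - m_{i+1}^2)/d_i, a_{i+1} = floor((a_0 + m_{i+1})/d_{i+1}):
  m_1 = 1*34 - 0 = 34, d_1 = (1203 - 34^2)/1 = 47/1 = 47, a_1 = floor((34 + 34)/47) = 1.
  m_2 = 47*1 - 34 = 13, d_2 = (1203 - 13^2)/47 = 1034/47 = 22, a_2 = floor((34 + 13)/22) = 2.
  m_3 = 22*2 - 13 = 31, d_3 = (1203 - 31^2)/22 = 242/22 = 11, a_3 = floor((34 + 31)/11) = 5.
  m_4 = 11*5 - 31 = 24, d_4 = (1203 - 24^2)/11 = 627/11 = 57, a_4 = floor((34 + 24)/57) = 1.
  m_5 = 57*1 - 24 = 33, d_5 = (1203 - 33^2)/57 = 114/57 = 2, a_5 = floor((34 + 33)/2) = 33.
  m_6 = 2*33 - 33 = 33, d_6 = (1203 - 33^2)/2 = 114/2 = 57, a_6 = floor((34 + 33)/57) = 1.
  m_7 = 57*1 - 33 = 24, d_7 = (1203 - 24^2)/57 = 627/57 = 11, a_7 = floor((34 + 24)/11) = 5.
  m_8 = 11*5 - 24 = 31, d_8 = (1203 - 31^2)/11 = 242/11 = 22, a_8 = floor((34 + 31)/22) = 2.
  m_9 = 22*2 - 31 = 13, d_9 = (1203 - 13^2)/22 = 1034/22 = 47, a_9 = floor((34 + 13)/47) = 1.
  m_10 = 47*1 - 13 = 34, d_10 = (1203 - 34^2)/47 = 47/47 = 1, a_10 = floor((34 + 34)/1) = 68.
  m_11 = 1*68 - 34 = 34, d_11 = (1203 - 34^2)/1 = 47/1 = 47: (m_11, d_11) = (m_1, d_1) = (34, 47), so from here the quotients repeat a_1, ..., a_10; the period length is 10.
Hence the expansion of sqrt(1203) is a_0 = 34 followed by the repeating block 1, 2, 5, 1, 33, 1, 5, 2, 1, 68 (period 10).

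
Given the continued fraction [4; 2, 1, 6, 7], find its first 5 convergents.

Using the convergent recurrence p_i = a_i*p_{i-1} + p_{i-2}, q_i = a_i*q_{i-1} + q_{i-2} with p_{-2}=0, p_{-1}=1, q_{-2}=1, q_{-1}=0:
  i=0: a_0=4, p_0 = 4*1 + 0 = 4, q_0 = 4*0 + 1 = 1.
  i=1: a_1=2, p_1 = 2*4 + 1 = 9, q_1 = 2*1 + 0 = 2.
  i=2: a_2=1, p_2 = 1*9 + 4 = 13, q_2 = 1*2 + 1 = 3.
  i=3: a_3=6, p_3 = 6*13 + 9 = 87, q_3 = 6*3 + 2 = 20.
  i=4: a_4=7, p_4 = 7*87 + 13 = 622, q_4 = 7*20 + 3 = 143.

4/1, 9/2, 13/3, 87/20, 622/143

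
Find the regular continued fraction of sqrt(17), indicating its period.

Write x_i = (sqrt(17) + m_i)/d_i with (m_0, d_0) = (0, 1). a_0 = floor(sqrt(17)) = 4, since 4^2 = 16 <= 17 < 25 = 5^2.
Iterate m_{i+1} = d_i*a_i - m_i, d_{i+1} = (17 - m_{i+1}^2)/d_i, a_{i+1} = floor((a_0 + m_{i+1})/d_{i+1}):
  m_1 = 1*4 - 0 = 4, d_1 = (17 - 4^2)/1 = 1/1 = 1, a_1 = floor((4 + 4)/1) = 8.
  m_2 = 1*8 - 4 = 4, d_2 = (17 - 4^2)/1 = 1/1 = 1: (m_2, d_2) = (m_1, d_1) = (4, 1), so from here the quotient a_1 repeats; the period length is 1.
Hence the expansion of sqrt(17) is a_0 = 4 followed by the repeating block 8 (period 1).

[4; (8)]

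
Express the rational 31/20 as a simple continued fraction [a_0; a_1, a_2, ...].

[1; 1, 1, 4, 2]

Run the Euclidean algorithm on 31 and 20; the successive quotients are the partial quotients a_0, a_1, ... (each step inverts the fractional part left over by the previous one):
  31 = 1*20 + 11, so a_0 = 1.
  20 = 1*11 + 9, so a_1 = 1.
  11 = 1*9 + 2, so a_2 = 1.
  9 = 4*2 + 1, so a_3 = 4.
  2 = 2*1 + 0, so a_4 = 2.
The remainder reaches 0 after 5 divisions, so the expansion has 5 partial quotients, read off in order.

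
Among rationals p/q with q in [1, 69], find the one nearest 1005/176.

394/69

Expand x = 1005/176 as a continued fraction with the Euclidean algorithm:
  1005 = 5*176 + 125, so a_0 = 5.
  176 = 1*125 + 51, so a_1 = 1.
  125 = 2*51 + 23, so a_2 = 2.
  51 = 2*23 + 5, so a_3 = 2.
  23 = 4*5 + 3, so a_4 = 4.
  5 = 1*3 + 2, so a_5 = 1.
  3 = 1*2 + 1, so a_6 = 1.
  2 = 2*1 + 0, so a_7 = 2.
so x = [5; 1, 2, 2, 4, 1, 1, 2].
Convergents (p_i = a_i*p_{i-1} + p_{i-2}, q_i = a_i*q_{i-1} + q_{i-2} with p_{-2}=0, p_{-1}=1, q_{-2}=1, q_{-1}=0), until the denominator exceeds 69:
  i=0: a_0=5, p_0 = 5*1 + 0 = 5, q_0 = 5*0 + 1 = 1.
  i=1: a_1=1, p_1 = 1*5 + 1 = 6, q_1 = 1*1 + 0 = 1.
  i=2: a_2=2, p_2 = 2*6 + 5 = 17, q_2 = 2*1 + 1 = 3.
  i=3: a_3=2, p_3 = 2*17 + 6 = 40, q_3 = 2*3 + 1 = 7.
  i=4: a_4=4, p_4 = 4*40 + 17 = 177, q_4 = 4*7 + 3 = 31.
  i=5: a_5=1, p_5 = 1*177 + 40 = 217, q_5 = 1*31 + 7 = 38.
  i=6: a_6=1, p_6 = 1*217 + 177 = 394, q_6 = 1*38 + 31 = 69.
  i=7: a_7=2, p_7 = 2*394 + 217 = 1005, q_7 = 2*69 + 38 = 176.
q_7 = 176 > 69, so the last convergent with denominator <= 69 is p_6/q_6 = 394/69.
The closest fraction with denominator <= 69 is either p_6/q_6 or the intermediate fraction (k*p_6 + p_5)/(k*q_6 + q_5) with the largest k >= 1 whose denominator stays <= 69; these approach x as k grows, and every other convergent or intermediate fraction in range is farther away.
Largest k: floor((69 - q_5)/q_6) = floor((69 - 38)/69) = 0.
Since k = 0, no intermediate fraction beyond p_6/q_6 has denominator <= 69, so the convergent 394/69 is the closest (its error is |1005*69 - 394*176|/(176*69) = 1/12144).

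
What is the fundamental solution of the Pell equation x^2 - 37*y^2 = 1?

First expand sqrt(37) as a continued fraction. With x_i = (sqrt(37) + m_i)/d_i and (m_0, d_0) = (0, 1): a_0 = floor(sqrt(37)) = 6, since 6^2 = 36 <= 37 < 49 = 7^2.
Iterate m_{i+1} = d_i*a_i - m_i, d_{i+1} = (37 - m_{i+1}^2)/d_i, a_{i+1} = floor((a_0 + m_{i+1})/d_{i+1}):
  m_1 = 1*6 - 0 = 6, d_1 = (37 - 6^2)/1 = 1/1 = 1, a_1 = floor((6 + 6)/1) = 12.
  m_2 = 1*12 - 6 = 6, d_2 = (37 - 6^2)/1 = 1/1 = 1: (m_2, d_2) = (m_1, d_1) = (6, 1), so from here the quotient a_1 repeats; the period length is 1.
So sqrt(37) = [6; (12)] with period length k = 1.
k is odd, so (p_{k-1}, q_{k-1}) only solves x^2 - 37y^2 = -1 and the fundamental solution of x^2 - 37y^2 = 1 is (p_{2k-1}, q_{2k-1}) = (p_1, q_1); compute convergents through index 1, running through the period twice.
Convergents (p_i = a_i*p_{i-1} + p_{i-2}, q_i = a_i*q_{i-1} + q_{i-2} with p_{-2}=0, p_{-1}=1, q_{-2}=1, q_{-1}=0):
  i=0: a_0=6, p_0 = 6*1 + 0 = 6, q_0 = 6*0 + 1 = 1.
  i=1: a_1=12, p_1 = 12*6 + 1 = 73, q_1 = 12*1 + 0 = 12.
Indeed p_0^2 - 37*q_0^2 = 36 - 37 = -1, not +1.
Check: 73^2 - 37*12^2 = 5329 - 5328 = 1, so (x, y) = (73, 12) solves the equation, and by the theorem it is the least positive solution.

(x, y) = (73, 12)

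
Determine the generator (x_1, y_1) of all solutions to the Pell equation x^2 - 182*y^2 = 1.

First expand sqrt(182) as a continued fraction. With x_i = (sqrt(182) + m_i)/d_i and (m_0, d_0) = (0, 1): a_0 = floor(sqrt(182)) = 13, since 13^2 = 169 <= 182 < 196 = 14^2.
Iterate m_{i+1} = d_i*a_i - m_i, d_{i+1} = (182 - m_{i+1}^2)/d_i, a_{i+1} = floor((a_0 + m_{i+1})/d_{i+1}):
  m_1 = 1*13 - 0 = 13, d_1 = (182 - 13^2)/1 = 13/1 = 13, a_1 = floor((13 + 13)/13) = 2.
  m_2 = 13*2 - 13 = 13, d_2 = (182 - 13^2)/13 = 13/13 = 1, a_2 = floor((13 + 13)/1) = 26.
  m_3 = 1*26 - 13 = 13, d_3 = (182 - 13^2)/1 = 13/1 = 13: (m_3, d_3) = (m_1, d_1) = (13, 13), so from here the quotients repeat a_1, a_2; the period length is 2.
So sqrt(182) = [13; (2, 26)] with period length k = 2.
k is even, so the fundamental solution of x^2 - 182y^2 = 1 is (p_{k-1}, q_{k-1}) = (p_1, q_1); compute convergents through index 1.
Convergents (p_i = a_i*p_{i-1} + p_{i-2}, q_i = a_i*q_{i-1} + q_{i-2} with p_{-2}=0, p_{-1}=1, q_{-2}=1, q_{-1}=0):
  i=0: a_0=13, p_0 = 13*1 + 0 = 13, q_0 = 13*0 + 1 = 1.
  i=1: a_1=2, p_1 = 2*13 + 1 = 27, q_1 = 2*1 + 0 = 2.
Check: 27^2 - 182*2^2 = 729 - 728 = 1, so (x, y) = (27, 2) solves the equation, and by the theorem it is the least positive solution.

(x, y) = (27, 2)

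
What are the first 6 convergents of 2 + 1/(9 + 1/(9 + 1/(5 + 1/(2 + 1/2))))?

2/1, 19/9, 173/82, 884/419, 1941/920, 4766/2259

Using the convergent recurrence p_i = a_i*p_{i-1} + p_{i-2}, q_i = a_i*q_{i-1} + q_{i-2} with p_{-2}=0, p_{-1}=1, q_{-2}=1, q_{-1}=0:
  i=0: a_0=2, p_0 = 2*1 + 0 = 2, q_0 = 2*0 + 1 = 1.
  i=1: a_1=9, p_1 = 9*2 + 1 = 19, q_1 = 9*1 + 0 = 9.
  i=2: a_2=9, p_2 = 9*19 + 2 = 173, q_2 = 9*9 + 1 = 82.
  i=3: a_3=5, p_3 = 5*173 + 19 = 884, q_3 = 5*82 + 9 = 419.
  i=4: a_4=2, p_4 = 2*884 + 173 = 1941, q_4 = 2*419 + 82 = 920.
  i=5: a_5=2, p_5 = 2*1941 + 884 = 4766, q_5 = 2*920 + 419 = 2259.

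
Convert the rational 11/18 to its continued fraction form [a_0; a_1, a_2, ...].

Run the Euclidean algorithm on 11 and 18; the successive quotients are the partial quotients a_0, a_1, ... (each step inverts the fractional part left over by the previous one):
  11 = 0*18 + 11, so a_0 = 0.
  18 = 1*11 + 7, so a_1 = 1.
  11 = 1*7 + 4, so a_2 = 1.
  7 = 1*4 + 3, so a_3 = 1.
  4 = 1*3 + 1, so a_4 = 1.
  3 = 3*1 + 0, so a_5 = 3.
The remainder reaches 0 after 6 divisions, so the expansion has 6 partial quotients, read off in order.

[0; 1, 1, 1, 1, 3]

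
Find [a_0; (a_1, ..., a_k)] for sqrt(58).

[7; (1, 1, 1, 1, 1, 1, 14)]

Write x_i = (sqrt(58) + m_i)/d_i with (m_0, d_0) = (0, 1). a_0 = floor(sqrt(58)) = 7, since 7^2 = 49 <= 58 < 64 = 8^2.
Iterate m_{i+1} = d_i*a_i - m_i, d_{i+1} = (58 - m_{i+1}^2)/d_i, a_{i+1} = floor((a_0 + m_{i+1})/d_{i+1}):
  m_1 = 1*7 - 0 = 7, d_1 = (58 - 7^2)/1 = 9/1 = 9, a_1 = floor((7 + 7)/9) = 1.
  m_2 = 9*1 - 7 = 2, d_2 = (58 - 2^2)/9 = 54/9 = 6, a_2 = floor((7 + 2)/6) = 1.
  m_3 = 6*1 - 2 = 4, d_3 = (58 - 4^2)/6 = 42/6 = 7, a_3 = floor((7 + 4)/7) = 1.
  m_4 = 7*1 - 4 = 3, d_4 = (58 - 3^2)/7 = 49/7 = 7, a_4 = floor((7 + 3)/7) = 1.
  m_5 = 7*1 - 3 = 4, d_5 = (58 - 4^2)/7 = 42/7 = 6, a_5 = floor((7 + 4)/6) = 1.
  m_6 = 6*1 - 4 = 2, d_6 = (58 - 2^2)/6 = 54/6 = 9, a_6 = floor((7 + 2)/9) = 1.
  m_7 = 9*1 - 2 = 7, d_7 = (58 - 7^2)/9 = 9/9 = 1, a_7 = floor((7 + 7)/1) = 14.
  m_8 = 1*14 - 7 = 7, d_8 = (58 - 7^2)/1 = 9/1 = 9: (m_8, d_8) = (m_1, d_1) = (7, 9), so from here the quotients repeat a_1, ..., a_7; the period length is 7.
Hence the expansion of sqrt(58) is a_0 = 7 followed by the repeating block 1, 1, 1, 1, 1, 1, 14 (period 7).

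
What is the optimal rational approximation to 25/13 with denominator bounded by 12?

Expand x = 25/13 as a continued fraction with the Euclidean algorithm:
  25 = 1*13 + 12, so a_0 = 1.
  13 = 1*12 + 1, so a_1 = 1.
  12 = 12*1 + 0, so a_2 = 12.
so x = [1; 1, 12].
Convergents (p_i = a_i*p_{i-1} + p_{i-2}, q_i = a_i*q_{i-1} + q_{i-2} with p_{-2}=0, p_{-1}=1, q_{-2}=1, q_{-1}=0), until the denominator exceeds 12:
  i=0: a_0=1, p_0 = 1*1 + 0 = 1, q_0 = 1*0 + 1 = 1.
  i=1: a_1=1, p_1 = 1*1 + 1 = 2, q_1 = 1*1 + 0 = 1.
  i=2: a_2=12, p_2 = 12*2 + 1 = 25, q_2 = 12*1 + 1 = 13.
q_2 = 13 > 12, so the last convergent with denominator <= 12 is p_1/q_1 = 2/1.
The closest fraction with denominator <= 12 is either p_1/q_1 or the intermediate fraction (k*p_1 + p_0)/(k*q_1 + q_0) with the largest k >= 1 whose denominator stays <= 12; these approach x as k grows, and every other convergent or intermediate fraction in range is farther away.
Largest k: floor((12 - q_0)/q_1) = floor((12 - 1)/1) = 11.
That gives (11*2 + 1)/(11*1 + 1) = 23/12.
Compare the errors: |x - 2/1| = |25*1 - 2*13|/(13*1) = 1/13, and |x - 23/12| = |25*12 - 23*13|/(13*12) = 1/156.
Cross-multiplying, 1*13 = 13 < 156 = 1*156, so 1/156 is smaller: the intermediate fraction 23/12 is closer to x than 2/1.

23/12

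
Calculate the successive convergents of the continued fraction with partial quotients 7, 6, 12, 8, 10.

Using the convergent recurrence p_i = a_i*p_{i-1} + p_{i-2}, q_i = a_i*q_{i-1} + q_{i-2} with p_{-2}=0, p_{-1}=1, q_{-2}=1, q_{-1}=0:
  i=0: a_0=7, p_0 = 7*1 + 0 = 7, q_0 = 7*0 + 1 = 1.
  i=1: a_1=6, p_1 = 6*7 + 1 = 43, q_1 = 6*1 + 0 = 6.
  i=2: a_2=12, p_2 = 12*43 + 7 = 523, q_2 = 12*6 + 1 = 73.
  i=3: a_3=8, p_3 = 8*523 + 43 = 4227, q_3 = 8*73 + 6 = 590.
  i=4: a_4=10, p_4 = 10*4227 + 523 = 42793, q_4 = 10*590 + 73 = 5973.

7/1, 43/6, 523/73, 4227/590, 42793/5973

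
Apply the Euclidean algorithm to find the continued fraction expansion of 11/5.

Run the Euclidean algorithm on 11 and 5; the successive quotients are the partial quotients a_0, a_1, ... (each step inverts the fractional part left over by the previous one):
  11 = 2*5 + 1, so a_0 = 2.
  5 = 5*1 + 0, so a_1 = 5.
The remainder reaches 0 after 2 divisions, so the expansion has 2 partial quotients, read off in order.

[2; 5]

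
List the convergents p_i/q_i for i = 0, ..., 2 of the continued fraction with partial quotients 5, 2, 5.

Using the convergent recurrence p_i = a_i*p_{i-1} + p_{i-2}, q_i = a_i*q_{i-1} + q_{i-2} with p_{-2}=0, p_{-1}=1, q_{-2}=1, q_{-1}=0:
  i=0: a_0=5, p_0 = 5*1 + 0 = 5, q_0 = 5*0 + 1 = 1.
  i=1: a_1=2, p_1 = 2*5 + 1 = 11, q_1 = 2*1 + 0 = 2.
  i=2: a_2=5, p_2 = 5*11 + 5 = 60, q_2 = 5*2 + 1 = 11.

5/1, 11/2, 60/11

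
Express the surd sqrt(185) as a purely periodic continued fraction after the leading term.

[13; (1, 1, 1, 1, 26)]

Write x_i = (sqrt(185) + m_i)/d_i with (m_0, d_0) = (0, 1). a_0 = floor(sqrt(185)) = 13, since 13^2 = 169 <= 185 < 196 = 14^2.
Iterate m_{i+1} = d_i*a_i - m_i, d_{i+1} = (185 - m_{i+1}^2)/d_i, a_{i+1} = floor((a_0 + m_{i+1})/d_{i+1}):
  m_1 = 1*13 - 0 = 13, d_1 = (185 - 13^2)/1 = 16/1 = 16, a_1 = floor((13 + 13)/16) = 1.
  m_2 = 16*1 - 13 = 3, d_2 = (185 - 3^2)/16 = 176/16 = 11, a_2 = floor((13 + 3)/11) = 1.
  m_3 = 11*1 - 3 = 8, d_3 = (185 - 8^2)/11 = 121/11 = 11, a_3 = floor((13 + 8)/11) = 1.
  m_4 = 11*1 - 8 = 3, d_4 = (185 - 3^2)/11 = 176/11 = 16, a_4 = floor((13 + 3)/16) = 1.
  m_5 = 16*1 - 3 = 13, d_5 = (185 - 13^2)/16 = 16/16 = 1, a_5 = floor((13 + 13)/1) = 26.
  m_6 = 1*26 - 13 = 13, d_6 = (185 - 13^2)/1 = 16/1 = 16: (m_6, d_6) = (m_1, d_1) = (13, 16), so from here the quotients repeat a_1, ..., a_5; the period length is 5.
Hence the expansion of sqrt(185) is a_0 = 13 followed by the repeating block 1, 1, 1, 1, 26 (period 5).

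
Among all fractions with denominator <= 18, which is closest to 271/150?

29/16

Expand x = 271/150 as a continued fraction with the Euclidean algorithm:
  271 = 1*150 + 121, so a_0 = 1.
  150 = 1*121 + 29, so a_1 = 1.
  121 = 4*29 + 5, so a_2 = 4.
  29 = 5*5 + 4, so a_3 = 5.
  5 = 1*4 + 1, so a_4 = 1.
  4 = 4*1 + 0, so a_5 = 4.
so x = [1; 1, 4, 5, 1, 4].
Convergents (p_i = a_i*p_{i-1} + p_{i-2}, q_i = a_i*q_{i-1} + q_{i-2} with p_{-2}=0, p_{-1}=1, q_{-2}=1, q_{-1}=0), until the denominator exceeds 18:
  i=0: a_0=1, p_0 = 1*1 + 0 = 1, q_0 = 1*0 + 1 = 1.
  i=1: a_1=1, p_1 = 1*1 + 1 = 2, q_1 = 1*1 + 0 = 1.
  i=2: a_2=4, p_2 = 4*2 + 1 = 9, q_2 = 4*1 + 1 = 5.
  i=3: a_3=5, p_3 = 5*9 + 2 = 47, q_3 = 5*5 + 1 = 26.
q_3 = 26 > 18, so the last convergent with denominator <= 18 is p_2/q_2 = 9/5.
The closest fraction with denominator <= 18 is either p_2/q_2 or the intermediate fraction (k*p_2 + p_1)/(k*q_2 + q_1) with the largest k >= 1 whose denominator stays <= 18; these approach x as k grows, and every other convergent or intermediate fraction in range is farther away.
Largest k: floor((18 - q_1)/q_2) = floor((18 - 1)/5) = 3.
That gives (3*9 + 2)/(3*5 + 1) = 29/16.
Compare the errors: |x - 9/5| = |271*5 - 9*150|/(150*5) = 5/750, and |x - 29/16| = |271*16 - 29*150|/(150*16) = 14/2400.
Cross-multiplying, 14*750 = 10500 < 12000 = 5*2400, so 14/2400 is smaller: the intermediate fraction 29/16 is closer to x than 9/5.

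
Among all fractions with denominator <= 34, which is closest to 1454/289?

161/32

Expand x = 1454/289 as a continued fraction with the Euclidean algorithm:
  1454 = 5*289 + 9, so a_0 = 5.
  289 = 32*9 + 1, so a_1 = 32.
  9 = 9*1 + 0, so a_2 = 9.
so x = [5; 32, 9].
Convergents (p_i = a_i*p_{i-1} + p_{i-2}, q_i = a_i*q_{i-1} + q_{i-2} with p_{-2}=0, p_{-1}=1, q_{-2}=1, q_{-1}=0), until the denominator exceeds 34:
  i=0: a_0=5, p_0 = 5*1 + 0 = 5, q_0 = 5*0 + 1 = 1.
  i=1: a_1=32, p_1 = 32*5 + 1 = 161, q_1 = 32*1 + 0 = 32.
  i=2: a_2=9, p_2 = 9*161 + 5 = 1454, q_2 = 9*32 + 1 = 289.
q_2 = 289 > 34, so the last convergent with denominator <= 34 is p_1/q_1 = 161/32.
The closest fraction with denominator <= 34 is either p_1/q_1 or the intermediate fraction (k*p_1 + p_0)/(k*q_1 + q_0) with the largest k >= 1 whose denominator stays <= 34; these approach x as k grows, and every other convergent or intermediate fraction in range is farther away.
Largest k: floor((34 - q_0)/q_1) = floor((34 - 1)/32) = 1.
That gives (1*161 + 5)/(1*32 + 1) = 166/33.
Compare the errors: |x - 161/32| = |1454*32 - 161*289|/(289*32) = 1/9248, and |x - 166/33| = |1454*33 - 166*289|/(289*33) = 8/9537.
Cross-multiplying, 1*9537 = 9537 < 73984 = 8*9248, so 1/9248 is smaller: the convergent 161/32 is closer to x than 166/33.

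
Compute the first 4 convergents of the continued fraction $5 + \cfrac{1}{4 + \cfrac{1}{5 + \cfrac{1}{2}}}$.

Using the convergent recurrence p_i = a_i*p_{i-1} + p_{i-2}, q_i = a_i*q_{i-1} + q_{i-2} with p_{-2}=0, p_{-1}=1, q_{-2}=1, q_{-1}=0:
  i=0: a_0=5, p_0 = 5*1 + 0 = 5, q_0 = 5*0 + 1 = 1.
  i=1: a_1=4, p_1 = 4*5 + 1 = 21, q_1 = 4*1 + 0 = 4.
  i=2: a_2=5, p_2 = 5*21 + 5 = 110, q_2 = 5*4 + 1 = 21.
  i=3: a_3=2, p_3 = 2*110 + 21 = 241, q_3 = 2*21 + 4 = 46.

5/1, 21/4, 110/21, 241/46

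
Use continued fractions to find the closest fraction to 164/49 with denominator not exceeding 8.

Expand x = 164/49 as a continued fraction with the Euclidean algorithm:
  164 = 3*49 + 17, so a_0 = 3.
  49 = 2*17 + 15, so a_1 = 2.
  17 = 1*15 + 2, so a_2 = 1.
  15 = 7*2 + 1, so a_3 = 7.
  2 = 2*1 + 0, so a_4 = 2.
so x = [3; 2, 1, 7, 2].
Convergents (p_i = a_i*p_{i-1} + p_{i-2}, q_i = a_i*q_{i-1} + q_{i-2} with p_{-2}=0, p_{-1}=1, q_{-2}=1, q_{-1}=0), until the denominator exceeds 8:
  i=0: a_0=3, p_0 = 3*1 + 0 = 3, q_0 = 3*0 + 1 = 1.
  i=1: a_1=2, p_1 = 2*3 + 1 = 7, q_1 = 2*1 + 0 = 2.
  i=2: a_2=1, p_2 = 1*7 + 3 = 10, q_2 = 1*2 + 1 = 3.
  i=3: a_3=7, p_3 = 7*10 + 7 = 77, q_3 = 7*3 + 2 = 23.
q_3 = 23 > 8, so the last convergent with denominator <= 8 is p_2/q_2 = 10/3.
The closest fraction with denominator <= 8 is either p_2/q_2 or the intermediate fraction (k*p_2 + p_1)/(k*q_2 + q_1) with the largest k >= 1 whose denominator stays <= 8; these approach x as k grows, and every other convergent or intermediate fraction in range is farther away.
Largest k: floor((8 - q_1)/q_2) = floor((8 - 2)/3) = 2.
That gives (2*10 + 7)/(2*3 + 2) = 27/8.
Compare the errors: |x - 10/3| = |164*3 - 10*49|/(49*3) = 2/147, and |x - 27/8| = |164*8 - 27*49|/(49*8) = 11/392.
Cross-multiplying, 2*392 = 784 < 1617 = 11*147, so 2/147 is smaller: the convergent 10/3 is closer to x than 27/8.

10/3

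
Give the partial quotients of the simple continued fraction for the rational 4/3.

Run the Euclidean algorithm on 4 and 3; the successive quotients are the partial quotients a_0, a_1, ... (each step inverts the fractional part left over by the previous one):
  4 = 1*3 + 1, so a_0 = 1.
  3 = 3*1 + 0, so a_1 = 3.
The remainder reaches 0 after 2 divisions, so the expansion has 2 partial quotients, read off in order.

[1; 3]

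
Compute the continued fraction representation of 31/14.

[2; 4, 1, 2]

Run the Euclidean algorithm on 31 and 14; the successive quotients are the partial quotients a_0, a_1, ... (each step inverts the fractional part left over by the previous one):
  31 = 2*14 + 3, so a_0 = 2.
  14 = 4*3 + 2, so a_1 = 4.
  3 = 1*2 + 1, so a_2 = 1.
  2 = 2*1 + 0, so a_3 = 2.
The remainder reaches 0 after 4 divisions, so the expansion has 4 partial quotients, read off in order.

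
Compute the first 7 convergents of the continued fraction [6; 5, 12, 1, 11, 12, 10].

Using the convergent recurrence p_i = a_i*p_{i-1} + p_{i-2}, q_i = a_i*q_{i-1} + q_{i-2} with p_{-2}=0, p_{-1}=1, q_{-2}=1, q_{-1}=0:
  i=0: a_0=6, p_0 = 6*1 + 0 = 6, q_0 = 6*0 + 1 = 1.
  i=1: a_1=5, p_1 = 5*6 + 1 = 31, q_1 = 5*1 + 0 = 5.
  i=2: a_2=12, p_2 = 12*31 + 6 = 378, q_2 = 12*5 + 1 = 61.
  i=3: a_3=1, p_3 = 1*378 + 31 = 409, q_3 = 1*61 + 5 = 66.
  i=4: a_4=11, p_4 = 11*409 + 378 = 4877, q_4 = 11*66 + 61 = 787.
  i=5: a_5=12, p_5 = 12*4877 + 409 = 58933, q_5 = 12*787 + 66 = 9510.
  i=6: a_6=10, p_6 = 10*58933 + 4877 = 594207, q_6 = 10*9510 + 787 = 95887.

6/1, 31/5, 378/61, 409/66, 4877/787, 58933/9510, 594207/95887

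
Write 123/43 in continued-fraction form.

Run the Euclidean algorithm on 123 and 43; the successive quotients are the partial quotients a_0, a_1, ... (each step inverts the fractional part left over by the previous one):
  123 = 2*43 + 37, so a_0 = 2.
  43 = 1*37 + 6, so a_1 = 1.
  37 = 6*6 + 1, so a_2 = 6.
  6 = 6*1 + 0, so a_3 = 6.
The remainder reaches 0 after 4 divisions, so the expansion has 4 partial quotients, read off in order.

[2; 1, 6, 6]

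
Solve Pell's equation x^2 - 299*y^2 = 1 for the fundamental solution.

First expand sqrt(299) as a continued fraction. With x_i = (sqrt(299) + m_i)/d_i and (m_0, d_0) = (0, 1): a_0 = floor(sqrt(299)) = 17, since 17^2 = 289 <= 299 < 324 = 18^2.
Iterate m_{i+1} = d_i*a_i - m_i, d_{i+1} = (299 - m_{i+1}^2)/d_i, a_{i+1} = floor((a_0 + m_{i+1})/d_{i+1}):
  m_1 = 1*17 - 0 = 17, d_1 = (299 - 17^2)/1 = 10/1 = 10, a_1 = floor((17 + 17)/10) = 3.
  m_2 = 10*3 - 17 = 13, d_2 = (299 - 13^2)/10 = 130/10 = 13, a_2 = floor((17 + 13)/13) = 2.
  m_3 = 13*2 - 13 = 13, d_3 = (299 - 13^2)/13 = 130/13 = 10, a_3 = floor((17 + 13)/10) = 3.
  m_4 = 10*3 - 13 = 17, d_4 = (299 - 17^2)/10 = 10/10 = 1, a_4 = floor((17 + 17)/1) = 34.
  m_5 = 1*34 - 17 = 17, d_5 = (299 - 17^2)/1 = 10/1 = 10: (m_5, d_5) = (m_1, d_1) = (17, 10), so from here the quotients repeat a_1, ..., a_4; the period length is 4.
So sqrt(299) = [17; (3, 2, 3, 34)] with period length k = 4.
k is even, so the fundamental solution of x^2 - 299y^2 = 1 is (p_{k-1}, q_{k-1}) = (p_3, q_3); compute convergents through index 3.
Convergents (p_i = a_i*p_{i-1} + p_{i-2}, q_i = a_i*q_{i-1} + q_{i-2} with p_{-2}=0, p_{-1}=1, q_{-2}=1, q_{-1}=0):
  i=0: a_0=17, p_0 = 17*1 + 0 = 17, q_0 = 17*0 + 1 = 1.
  i=1: a_1=3, p_1 = 3*17 + 1 = 52, q_1 = 3*1 + 0 = 3.
  i=2: a_2=2, p_2 = 2*52 + 17 = 121, q_2 = 2*3 + 1 = 7.
  i=3: a_3=3, p_3 = 3*121 + 52 = 415, q_3 = 3*7 + 3 = 24.
Check: 415^2 - 299*24^2 = 172225 - 172224 = 1, so (x, y) = (415, 24) solves the equation, and by the theorem it is the least positive solution.

(x, y) = (415, 24)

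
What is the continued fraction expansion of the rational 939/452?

Run the Euclidean algorithm on 939 and 452; the successive quotients are the partial quotients a_0, a_1, ... (each step inverts the fractional part left over by the previous one):
  939 = 2*452 + 35, so a_0 = 2.
  452 = 12*35 + 32, so a_1 = 12.
  35 = 1*32 + 3, so a_2 = 1.
  32 = 10*3 + 2, so a_3 = 10.
  3 = 1*2 + 1, so a_4 = 1.
  2 = 2*1 + 0, so a_5 = 2.
The remainder reaches 0 after 6 divisions, so the expansion has 6 partial quotients, read off in order.

[2; 12, 1, 10, 1, 2]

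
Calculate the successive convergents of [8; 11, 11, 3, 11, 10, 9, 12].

Using the convergent recurrence p_i = a_i*p_{i-1} + p_{i-2}, q_i = a_i*q_{i-1} + q_{i-2} with p_{-2}=0, p_{-1}=1, q_{-2}=1, q_{-1}=0:
  i=0: a_0=8, p_0 = 8*1 + 0 = 8, q_0 = 8*0 + 1 = 1.
  i=1: a_1=11, p_1 = 11*8 + 1 = 89, q_1 = 11*1 + 0 = 11.
  i=2: a_2=11, p_2 = 11*89 + 8 = 987, q_2 = 11*11 + 1 = 122.
  i=3: a_3=3, p_3 = 3*987 + 89 = 3050, q_3 = 3*122 + 11 = 377.
  i=4: a_4=11, p_4 = 11*3050 + 987 = 34537, q_4 = 11*377 + 122 = 4269.
  i=5: a_5=10, p_5 = 10*34537 + 3050 = 348420, q_5 = 10*4269 + 377 = 43067.
  i=6: a_6=9, p_6 = 9*348420 + 34537 = 3170317, q_6 = 9*43067 + 4269 = 391872.
  i=7: a_7=12, p_7 = 12*3170317 + 348420 = 38392224, q_7 = 12*391872 + 43067 = 4745531.

8/1, 89/11, 987/122, 3050/377, 34537/4269, 348420/43067, 3170317/391872, 38392224/4745531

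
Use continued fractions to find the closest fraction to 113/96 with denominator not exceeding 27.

Expand x = 113/96 as a continued fraction with the Euclidean algorithm:
  113 = 1*96 + 17, so a_0 = 1.
  96 = 5*17 + 11, so a_1 = 5.
  17 = 1*11 + 6, so a_2 = 1.
  11 = 1*6 + 5, so a_3 = 1.
  6 = 1*5 + 1, so a_4 = 1.
  5 = 5*1 + 0, so a_5 = 5.
so x = [1; 5, 1, 1, 1, 5].
Convergents (p_i = a_i*p_{i-1} + p_{i-2}, q_i = a_i*q_{i-1} + q_{i-2} with p_{-2}=0, p_{-1}=1, q_{-2}=1, q_{-1}=0), until the denominator exceeds 27:
  i=0: a_0=1, p_0 = 1*1 + 0 = 1, q_0 = 1*0 + 1 = 1.
  i=1: a_1=5, p_1 = 5*1 + 1 = 6, q_1 = 5*1 + 0 = 5.
  i=2: a_2=1, p_2 = 1*6 + 1 = 7, q_2 = 1*5 + 1 = 6.
  i=3: a_3=1, p_3 = 1*7 + 6 = 13, q_3 = 1*6 + 5 = 11.
  i=4: a_4=1, p_4 = 1*13 + 7 = 20, q_4 = 1*11 + 6 = 17.
  i=5: a_5=5, p_5 = 5*20 + 13 = 113, q_5 = 5*17 + 11 = 96.
q_5 = 96 > 27, so the last convergent with denominator <= 27 is p_4/q_4 = 20/17.
The closest fraction with denominator <= 27 is either p_4/q_4 or the intermediate fraction (k*p_4 + p_3)/(k*q_4 + q_3) with the largest k >= 1 whose denominator stays <= 27; these approach x as k grows, and every other convergent or intermediate fraction in range is farther away.
Largest k: floor((27 - q_3)/q_4) = floor((27 - 11)/17) = 0.
Since k = 0, no intermediate fraction beyond p_4/q_4 has denominator <= 27, so the convergent 20/17 is the closest (its error is |113*17 - 20*96|/(96*17) = 1/1632).

20/17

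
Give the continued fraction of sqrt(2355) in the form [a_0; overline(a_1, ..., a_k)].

Write x_i = (sqrt(2355) + m_i)/d_i with (m_0, d_0) = (0, 1). a_0 = floor(sqrt(2355)) = 48, since 48^2 = 2304 <= 2355 < 2401 = 49^2.
Iterate m_{i+1} = d_i*a_i - m_i, d_{i+1} = (2355 - m_{i+1}^2)/d_i, a_{i+1} = floor((a_0 + m_{i+1})/d_{i+1}):
  m_1 = 1*48 - 0 = 48, d_1 = (2355 - 48^2)/1 = 51/1 = 51, a_1 = floor((48 + 48)/51) = 1.
  m_2 = 51*1 - 48 = 3, d_2 = (2355 - 3^2)/51 = 2346/51 = 46, a_2 = floor((48 + 3)/46) = 1.
  m_3 = 46*1 - 3 = 43, d_3 = (2355 - 43^2)/46 = 506/46 = 11, a_3 = floor((48 + 43)/11) = 8.
  m_4 = 11*8 - 43 = 45, d_4 = (2355 - 45^2)/11 = 330/11 = 30, a_4 = floor((48 + 45)/30) = 3.
  m_5 = 30*3 - 45 = 45, d_5 = (2355 - 45^2)/30 = 330/30 = 11, a_5 = floor((48 + 45)/11) = 8.
  m_6 = 11*8 - 45 = 43, d_6 = (2355 - 43^2)/11 = 506/11 = 46, a_6 = floor((48 + 43)/46) = 1.
  m_7 = 46*1 - 43 = 3, d_7 = (2355 - 3^2)/46 = 2346/46 = 51, a_7 = floor((48 + 3)/51) = 1.
  m_8 = 51*1 - 3 = 48, d_8 = (2355 - 48^2)/51 = 51/51 = 1, a_8 = floor((48 + 48)/1) = 96.
  m_9 = 1*96 - 48 = 48, d_9 = (2355 - 48^2)/1 = 51/1 = 51: (m_9, d_9) = (m_1, d_1) = (48, 51), so from here the quotients repeat a_1, ..., a_8; the period length is 8.
Hence the expansion of sqrt(2355) is a_0 = 48 followed by the repeating block 1, 1, 8, 3, 8, 1, 1, 96 (period 8).

[48; overline(1, 1, 8, 3, 8, 1, 1, 96)]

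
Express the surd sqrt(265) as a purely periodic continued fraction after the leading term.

[16; (3, 1, 1, 2, 2, 1, 1, 3, 32)]

Write x_i = (sqrt(265) + m_i)/d_i with (m_0, d_0) = (0, 1). a_0 = floor(sqrt(265)) = 16, since 16^2 = 256 <= 265 < 289 = 17^2.
Iterate m_{i+1} = d_i*a_i - m_i, d_{i+1} = (265 - m_{i+1}^2)/d_i, a_{i+1} = floor((a_0 + m_{i+1})/d_{i+1}):
  m_1 = 1*16 - 0 = 16, d_1 = (265 - 16^2)/1 = 9/1 = 9, a_1 = floor((16 + 16)/9) = 3.
  m_2 = 9*3 - 16 = 11, d_2 = (265 - 11^2)/9 = 144/9 = 16, a_2 = floor((16 + 11)/16) = 1.
  m_3 = 16*1 - 11 = 5, d_3 = (265 - 5^2)/16 = 240/16 = 15, a_3 = floor((16 + 5)/15) = 1.
  m_4 = 15*1 - 5 = 10, d_4 = (265 - 10^2)/15 = 165/15 = 11, a_4 = floor((16 + 10)/11) = 2.
  m_5 = 11*2 - 10 = 12, d_5 = (265 - 12^2)/11 = 121/11 = 11, a_5 = floor((16 + 12)/11) = 2.
  m_6 = 11*2 - 12 = 10, d_6 = (265 - 10^2)/11 = 165/11 = 15, a_6 = floor((16 + 10)/15) = 1.
  m_7 = 15*1 - 10 = 5, d_7 = (265 - 5^2)/15 = 240/15 = 16, a_7 = floor((16 + 5)/16) = 1.
  m_8 = 16*1 - 5 = 11, d_8 = (265 - 11^2)/16 = 144/16 = 9, a_8 = floor((16 + 11)/9) = 3.
  m_9 = 9*3 - 11 = 16, d_9 = (265 - 16^2)/9 = 9/9 = 1, a_9 = floor((16 + 16)/1) = 32.
  m_10 = 1*32 - 16 = 16, d_10 = (265 - 16^2)/1 = 9/1 = 9: (m_10, d_10) = (m_1, d_1) = (16, 9), so from here the quotients repeat a_1, ..., a_9; the period length is 9.
Hence the expansion of sqrt(265) is a_0 = 16 followed by the repeating block 3, 1, 1, 2, 2, 1, 1, 3, 32 (period 9).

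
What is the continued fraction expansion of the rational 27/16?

[1; 1, 2, 5]

Run the Euclidean algorithm on 27 and 16; the successive quotients are the partial quotients a_0, a_1, ... (each step inverts the fractional part left over by the previous one):
  27 = 1*16 + 11, so a_0 = 1.
  16 = 1*11 + 5, so a_1 = 1.
  11 = 2*5 + 1, so a_2 = 2.
  5 = 5*1 + 0, so a_3 = 5.
The remainder reaches 0 after 4 divisions, so the expansion has 4 partial quotients, read off in order.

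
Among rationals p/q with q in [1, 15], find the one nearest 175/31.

79/14

Expand x = 175/31 as a continued fraction with the Euclidean algorithm:
  175 = 5*31 + 20, so a_0 = 5.
  31 = 1*20 + 11, so a_1 = 1.
  20 = 1*11 + 9, so a_2 = 1.
  11 = 1*9 + 2, so a_3 = 1.
  9 = 4*2 + 1, so a_4 = 4.
  2 = 2*1 + 0, so a_5 = 2.
so x = [5; 1, 1, 1, 4, 2].
Convergents (p_i = a_i*p_{i-1} + p_{i-2}, q_i = a_i*q_{i-1} + q_{i-2} with p_{-2}=0, p_{-1}=1, q_{-2}=1, q_{-1}=0), until the denominator exceeds 15:
  i=0: a_0=5, p_0 = 5*1 + 0 = 5, q_0 = 5*0 + 1 = 1.
  i=1: a_1=1, p_1 = 1*5 + 1 = 6, q_1 = 1*1 + 0 = 1.
  i=2: a_2=1, p_2 = 1*6 + 5 = 11, q_2 = 1*1 + 1 = 2.
  i=3: a_3=1, p_3 = 1*11 + 6 = 17, q_3 = 1*2 + 1 = 3.
  i=4: a_4=4, p_4 = 4*17 + 11 = 79, q_4 = 4*3 + 2 = 14.
  i=5: a_5=2, p_5 = 2*79 + 17 = 175, q_5 = 2*14 + 3 = 31.
q_5 = 31 > 15, so the last convergent with denominator <= 15 is p_4/q_4 = 79/14.
The closest fraction with denominator <= 15 is either p_4/q_4 or the intermediate fraction (k*p_4 + p_3)/(k*q_4 + q_3) with the largest k >= 1 whose denominator stays <= 15; these approach x as k grows, and every other convergent or intermediate fraction in range is farther away.
Largest k: floor((15 - q_3)/q_4) = floor((15 - 3)/14) = 0.
Since k = 0, no intermediate fraction beyond p_4/q_4 has denominator <= 15, so the convergent 79/14 is the closest (its error is |175*14 - 79*31|/(31*14) = 1/434).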